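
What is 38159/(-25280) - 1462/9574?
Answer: -201146813/121015360 ≈ -1.6622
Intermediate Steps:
38159/(-25280) - 1462/9574 = 38159*(-1/25280) - 1462*1/9574 = -38159/25280 - 731/4787 = -201146813/121015360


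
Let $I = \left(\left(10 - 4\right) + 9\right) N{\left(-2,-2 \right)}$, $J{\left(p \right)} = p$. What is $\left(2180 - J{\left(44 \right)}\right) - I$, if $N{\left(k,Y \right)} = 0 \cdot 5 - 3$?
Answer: $2181$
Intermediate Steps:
$N{\left(k,Y \right)} = -3$ ($N{\left(k,Y \right)} = 0 - 3 = -3$)
$I = -45$ ($I = \left(\left(10 - 4\right) + 9\right) \left(-3\right) = \left(6 + 9\right) \left(-3\right) = 15 \left(-3\right) = -45$)
$\left(2180 - J{\left(44 \right)}\right) - I = \left(2180 - 44\right) - -45 = \left(2180 - 44\right) + 45 = 2136 + 45 = 2181$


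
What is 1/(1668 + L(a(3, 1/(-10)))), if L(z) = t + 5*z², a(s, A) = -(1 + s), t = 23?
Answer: 1/1771 ≈ 0.00056465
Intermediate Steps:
a(s, A) = -1 - s
L(z) = 23 + 5*z²
1/(1668 + L(a(3, 1/(-10)))) = 1/(1668 + (23 + 5*(-1 - 1*3)²)) = 1/(1668 + (23 + 5*(-1 - 3)²)) = 1/(1668 + (23 + 5*(-4)²)) = 1/(1668 + (23 + 5*16)) = 1/(1668 + (23 + 80)) = 1/(1668 + 103) = 1/1771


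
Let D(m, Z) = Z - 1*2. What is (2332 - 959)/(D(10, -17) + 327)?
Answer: 1373/308 ≈ 4.4578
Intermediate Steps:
D(m, Z) = -2 + Z (D(m, Z) = Z - 2 = -2 + Z)
(2332 - 959)/(D(10, -17) + 327) = (2332 - 959)/((-2 - 17) + 327) = 1373/(-19 + 327) = 1373/308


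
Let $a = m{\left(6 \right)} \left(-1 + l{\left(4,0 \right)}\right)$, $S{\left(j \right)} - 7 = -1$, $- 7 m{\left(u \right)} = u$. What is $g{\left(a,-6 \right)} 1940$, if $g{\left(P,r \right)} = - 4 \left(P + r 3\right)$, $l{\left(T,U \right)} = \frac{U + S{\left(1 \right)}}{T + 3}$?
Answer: $\frac{6797760}{49} \approx 1.3873 \cdot 10^{5}$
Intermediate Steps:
$m{\left(u \right)} = - \frac{u}{7}$
$S{\left(j \right)} = 6$ ($S{\left(j \right)} = 7 - 1 = 6$)
$l{\left(T,U \right)} = \frac{6 + U}{3 + T}$ ($l{\left(T,U \right)} = \frac{U + 6}{T + 3} = \frac{6 + U}{3 + T}$)
$a = \frac{6}{49}$ ($a = \left(- \frac{1}{7}\right) 6 \left(-1 + \frac{6 + 0}{3 + 4}\right) = - \frac{6 \left(-1 + \frac{1}{7} \cdot 6\right)}{7} = - \frac{6 \left(-1 + \frac{6}{7}\right)}{7} = \left(- \frac{6}{7}\right) \left(- \frac{1}{7}\right) = \frac{6}{49} \approx 0.12245$)
$g{\left(P,r \right)} = - 12 r - 4 P$ ($g{\left(P,r \right)} = - 4 \left(P + 3 r\right) = - 12 r - 4 P$)
$g{\left(a,-6 \right)} 1940 = \left(\left(-12\right) \left(-6\right) - \frac{24}{49}\right) 1940 = \left(72 - \frac{24}{49}\right) 1940 = \frac{3504}{49} \cdot 1940 = \frac{6797760}{49}$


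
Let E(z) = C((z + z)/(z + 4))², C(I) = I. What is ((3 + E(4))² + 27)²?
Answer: 1849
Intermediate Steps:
E(z) = 4*z²/(4 + z)² (E(z) = ((z + z)/(z + 4))² = ((2*z)/(4 + z))² = (2*z/(4 + z))² = 4*z²/(4 + z)²)
((3 + E(4))² + 27)² = ((3 + 4*4²/(4 + 4)²)² + 27)² = ((3 + 4*16/8²)² + 27)² = ((3 + 4*16*(1/64))² + 27)² = ((3 + 1)² + 27)² = (4² + 27)² = (16 + 27)² = 43² = 1849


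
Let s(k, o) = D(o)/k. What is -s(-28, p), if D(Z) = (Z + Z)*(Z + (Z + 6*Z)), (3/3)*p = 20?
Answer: 1600/7 ≈ 228.57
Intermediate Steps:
p = 20
D(Z) = 16*Z² (D(Z) = (2*Z)*(Z + 7*Z) = (2*Z)*(8*Z) = 16*Z²)
s(k, o) = 16*o²/k (s(k, o) = (16*o²)/k = 16*o²/k)
-s(-28, p) = -16*20²/(-28) = -16*(-1)*400/28 = -1*(-1600/7) = 1600/7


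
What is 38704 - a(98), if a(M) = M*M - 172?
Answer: 29272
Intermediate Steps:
a(M) = -172 + M**2 (a(M) = M**2 - 172 = -172 + M**2)
38704 - a(98) = 38704 - (-172 + 98**2) = 38704 - (-172 + 9604) = 38704 - 1*9432 = 38704 - 9432 = 29272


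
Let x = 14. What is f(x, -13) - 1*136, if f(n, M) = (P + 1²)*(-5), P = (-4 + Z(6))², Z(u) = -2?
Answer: -321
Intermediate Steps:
P = 36 (P = (-4 - 2)² = (-6)² = 36)
f(n, M) = -185 (f(n, M) = (36 + 1²)*(-5) = (36 + 1)*(-5) = 37*(-5) = -185)
f(x, -13) - 1*136 = -185 - 1*136 = -185 - 136 = -321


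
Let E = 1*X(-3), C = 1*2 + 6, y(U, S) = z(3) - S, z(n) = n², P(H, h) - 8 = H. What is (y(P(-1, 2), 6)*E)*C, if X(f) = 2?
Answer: 48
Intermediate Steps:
P(H, h) = 8 + H
y(U, S) = 9 - S (y(U, S) = 3² - S = 9 - S)
C = 8 (C = 2 + 6 = 8)
E = 2 (E = 1*2 = 2)
(y(P(-1, 2), 6)*E)*C = ((9 - 1*6)*2)*8 = ((9 - 6)*2)*8 = (3*2)*8 = 6*8 = 48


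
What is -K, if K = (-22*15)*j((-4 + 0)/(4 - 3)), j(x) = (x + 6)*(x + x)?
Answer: -5280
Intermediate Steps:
j(x) = 2*x*(6 + x) (j(x) = (6 + x)*(2*x) = 2*x*(6 + x))
K = 5280 (K = (-22*15)*(2*((-4 + 0)/(4 - 3))*(6 + (-4 + 0)/(4 - 3))) = -660*(-4/1)*(6 - 4/1) = -660*(-4*1)*(6 - 4*1) = -660*(-4)*(6 - 4) = -660*(-4)*2 = -330*(-16) = 5280)
-K = -1*5280 = -5280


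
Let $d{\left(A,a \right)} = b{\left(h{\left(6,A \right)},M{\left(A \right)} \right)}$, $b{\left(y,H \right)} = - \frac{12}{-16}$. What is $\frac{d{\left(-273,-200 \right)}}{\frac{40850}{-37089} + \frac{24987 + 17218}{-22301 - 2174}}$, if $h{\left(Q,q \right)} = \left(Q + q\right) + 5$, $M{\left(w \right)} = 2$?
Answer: $- \frac{544651965}{2052115996} \approx -0.26541$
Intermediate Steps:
$h{\left(Q,q \right)} = 5 + Q + q$
$b{\left(y,H \right)} = \frac{3}{4}$ ($b{\left(y,H \right)} = \left(-12\right) \left(- \frac{1}{16}\right) = \frac{3}{4}$)
$d{\left(A,a \right)} = \frac{3}{4}$
$\frac{d{\left(-273,-200 \right)}}{\frac{40850}{-37089} + \frac{24987 + 17218}{-22301 - 2174}} = \frac{3}{4 \left(\frac{40850}{-37089} + \frac{24987 + 17218}{-22301 - 2174}\right)} = \frac{3}{4 \left(40850 \left(- \frac{1}{37089}\right) + \frac{42205}{-24475}\right)} = \frac{3}{4 \left(- \frac{40850}{37089} + 42205 \left(- \frac{1}{24475}\right)\right)} = \frac{3}{4 \left(- \frac{40850}{37089} - \frac{8441}{4895}\right)} = \frac{3}{4 \left(- \frac{513028999}{181550655}\right)} = \frac{3}{4} \left(- \frac{181550655}{513028999}\right) = - \frac{544651965}{2052115996}$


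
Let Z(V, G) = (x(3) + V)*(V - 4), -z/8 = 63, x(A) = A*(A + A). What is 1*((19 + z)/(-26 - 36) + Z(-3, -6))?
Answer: -6025/62 ≈ -97.177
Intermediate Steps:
x(A) = 2*A**2 (x(A) = A*(2*A) = 2*A**2)
z = -504 (z = -8*63 = -504)
Z(V, G) = (-4 + V)*(18 + V) (Z(V, G) = (2*3**2 + V)*(V - 4) = (2*9 + V)*(-4 + V) = (18 + V)*(-4 + V) = (-4 + V)*(18 + V))
1*((19 + z)/(-26 - 36) + Z(-3, -6)) = 1*((19 - 504)/(-26 - 36) + (-72 + (-3)**2 + 14*(-3))) = 1*(-485/(-62) + (-72 + 9 - 42)) = 1*(-485*(-1/62) - 105) = 1*(485/62 - 105) = 1*(-6025/62) = -6025/62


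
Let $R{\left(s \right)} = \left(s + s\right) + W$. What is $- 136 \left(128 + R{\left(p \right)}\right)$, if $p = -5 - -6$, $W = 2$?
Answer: $-17952$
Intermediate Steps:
$p = 1$ ($p = -5 + 6 = 1$)
$R{\left(s \right)} = 2 + 2 s$ ($R{\left(s \right)} = \left(s + s\right) + 2 = 2 s + 2 = 2 + 2 s$)
$- 136 \left(128 + R{\left(p \right)}\right) = - 136 \left(128 + \left(2 + 2 \cdot 1\right)\right) = - 136 \left(128 + \left(2 + 2\right)\right) = - 136 \left(128 + 4\right) = \left(-136\right) 132 = -17952$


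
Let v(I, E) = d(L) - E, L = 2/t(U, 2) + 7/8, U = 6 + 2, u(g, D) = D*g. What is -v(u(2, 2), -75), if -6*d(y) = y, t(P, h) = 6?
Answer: -10771/144 ≈ -74.799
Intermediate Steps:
U = 8
L = 29/24 (L = 2/6 + 7/8 = 2*(⅙) + 7*(⅛) = ⅓ + 7/8 = 29/24 ≈ 1.2083)
d(y) = -y/6
v(I, E) = -29/144 - E (v(I, E) = -⅙*29/24 - E = -29/144 - E)
-v(u(2, 2), -75) = -(-29/144 - 1*(-75)) = -(-29/144 + 75) = -1*10771/144 = -10771/144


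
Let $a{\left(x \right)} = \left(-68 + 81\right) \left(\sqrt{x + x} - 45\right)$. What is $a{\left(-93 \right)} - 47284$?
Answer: $-47869 + 13 i \sqrt{186} \approx -47869.0 + 177.3 i$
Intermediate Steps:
$a{\left(x \right)} = -585 + 13 \sqrt{2} \sqrt{x}$ ($a{\left(x \right)} = 13 \left(\sqrt{2 x} - 45\right) = 13 \left(\sqrt{2} \sqrt{x} - 45\right) = 13 \left(-45 + \sqrt{2} \sqrt{x}\right) = -585 + 13 \sqrt{2} \sqrt{x}$)
$a{\left(-93 \right)} - 47284 = \left(-585 + 13 \sqrt{2} \sqrt{-93}\right) - 47284 = \left(-585 + 13 \sqrt{2} i \sqrt{93}\right) - 47284 = \left(-585 + 13 i \sqrt{186}\right) - 47284 = -47869 + 13 i \sqrt{186}$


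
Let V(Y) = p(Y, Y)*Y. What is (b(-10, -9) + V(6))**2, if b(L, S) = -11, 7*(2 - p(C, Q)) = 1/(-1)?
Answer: 169/49 ≈ 3.4490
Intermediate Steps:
p(C, Q) = 15/7 (p(C, Q) = 2 - 1/7/(-1) = 2 - 1/7*(-1) = 2 + 1/7 = 15/7)
V(Y) = 15*Y/7
(b(-10, -9) + V(6))**2 = (-11 + (15/7)*6)**2 = (-11 + 90/7)**2 = (13/7)**2 = 169/49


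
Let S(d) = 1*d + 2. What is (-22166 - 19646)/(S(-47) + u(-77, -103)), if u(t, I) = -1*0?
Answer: 41812/45 ≈ 929.16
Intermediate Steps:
u(t, I) = 0
S(d) = 2 + d (S(d) = d + 2 = 2 + d)
(-22166 - 19646)/(S(-47) + u(-77, -103)) = (-22166 - 19646)/((2 - 47) + 0) = -41812/(-45 + 0) = -41812/(-45) = -41812*(-1/45) = 41812/45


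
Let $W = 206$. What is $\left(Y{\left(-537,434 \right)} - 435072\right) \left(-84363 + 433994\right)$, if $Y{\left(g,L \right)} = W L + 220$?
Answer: $-120779329688$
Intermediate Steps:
$Y{\left(g,L \right)} = 220 + 206 L$ ($Y{\left(g,L \right)} = 206 L + 220 = 220 + 206 L$)
$\left(Y{\left(-537,434 \right)} - 435072\right) \left(-84363 + 433994\right) = \left(\left(220 + 206 \cdot 434\right) - 435072\right) \left(-84363 + 433994\right) = \left(\left(220 + 89404\right) - 435072\right) 349631 = \left(89624 - 435072\right) 349631 = \left(-345448\right) 349631 = -120779329688$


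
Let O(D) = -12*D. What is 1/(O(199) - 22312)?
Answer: -1/24700 ≈ -4.0486e-5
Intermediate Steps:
1/(O(199) - 22312) = 1/(-12*199 - 22312) = 1/(-2388 - 22312) = 1/(-24700) = -1/24700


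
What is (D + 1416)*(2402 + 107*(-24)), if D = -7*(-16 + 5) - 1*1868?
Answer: 62250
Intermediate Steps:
D = -1791 (D = -7*(-11) - 1868 = 77 - 1868 = -1791)
(D + 1416)*(2402 + 107*(-24)) = (-1791 + 1416)*(2402 + 107*(-24)) = -375*(2402 - 2568) = -375*(-166) = 62250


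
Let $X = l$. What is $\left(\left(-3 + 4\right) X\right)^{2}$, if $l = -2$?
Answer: $4$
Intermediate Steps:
$X = -2$
$\left(\left(-3 + 4\right) X\right)^{2} = \left(\left(-3 + 4\right) \left(-2\right)\right)^{2} = \left(1 \left(-2\right)\right)^{2} = \left(-2\right)^{2} = 4$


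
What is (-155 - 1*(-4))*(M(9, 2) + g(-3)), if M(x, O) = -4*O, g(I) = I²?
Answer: -151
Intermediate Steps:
(-155 - 1*(-4))*(M(9, 2) + g(-3)) = (-155 - 1*(-4))*(-4*2 + (-3)²) = (-155 + 4)*(-8 + 9) = -151*1 = -151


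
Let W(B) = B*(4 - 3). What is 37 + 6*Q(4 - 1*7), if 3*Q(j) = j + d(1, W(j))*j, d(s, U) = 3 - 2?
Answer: 25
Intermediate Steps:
W(B) = B (W(B) = B*1 = B)
d(s, U) = 1
Q(j) = 2*j/3 (Q(j) = (j + 1*j)/3 = (j + j)/3 = (2*j)/3 = 2*j/3)
37 + 6*Q(4 - 1*7) = 37 + 6*(2*(4 - 1*7)/3) = 37 + 6*(2*(4 - 7)/3) = 37 + 6*((⅔)*(-3)) = 37 + 6*(-2) = 37 - 12 = 25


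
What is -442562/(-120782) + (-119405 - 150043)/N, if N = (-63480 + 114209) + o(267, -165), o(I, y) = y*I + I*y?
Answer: 24543939229/2257475971 ≈ 10.872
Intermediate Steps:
o(I, y) = 2*I*y (o(I, y) = I*y + I*y = 2*I*y)
N = -37381 (N = (-63480 + 114209) + 2*267*(-165) = 50729 - 88110 = -37381)
-442562/(-120782) + (-119405 - 150043)/N = -442562/(-120782) + (-119405 - 150043)/(-37381) = -442562*(-1/120782) - 269448*(-1/37381) = 221281/60391 + 269448/37381 = 24543939229/2257475971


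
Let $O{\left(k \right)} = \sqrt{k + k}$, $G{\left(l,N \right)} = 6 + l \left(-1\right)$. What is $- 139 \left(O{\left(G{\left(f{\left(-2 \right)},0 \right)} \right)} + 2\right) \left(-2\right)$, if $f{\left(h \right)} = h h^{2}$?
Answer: $556 + 556 \sqrt{7} \approx 2027.0$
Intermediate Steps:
$f{\left(h \right)} = h^{3}$
$G{\left(l,N \right)} = 6 - l$
$O{\left(k \right)} = \sqrt{2} \sqrt{k}$ ($O{\left(k \right)} = \sqrt{2 k} = \sqrt{2} \sqrt{k}$)
$- 139 \left(O{\left(G{\left(f{\left(-2 \right)},0 \right)} \right)} + 2\right) \left(-2\right) = - 139 \left(\sqrt{2} \sqrt{6 - \left(-2\right)^{3}} + 2\right) \left(-2\right) = - 139 \left(\sqrt{2} \sqrt{6 - -8} + 2\right) \left(-2\right) = - 139 \left(\sqrt{2} \sqrt{6 + 8} + 2\right) \left(-2\right) = - 139 \left(\sqrt{2} \sqrt{14} + 2\right) \left(-2\right) = - 139 \left(2 \sqrt{7} + 2\right) \left(-2\right) = - 139 \left(2 + 2 \sqrt{7}\right) \left(-2\right) = - 139 \left(-4 - 4 \sqrt{7}\right) = 556 + 556 \sqrt{7}$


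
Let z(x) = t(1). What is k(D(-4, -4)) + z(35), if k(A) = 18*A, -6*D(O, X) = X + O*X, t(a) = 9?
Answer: -27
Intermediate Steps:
D(O, X) = -X/6 - O*X/6 (D(O, X) = -(X + O*X)/6 = -X/6 - O*X/6)
z(x) = 9
k(D(-4, -4)) + z(35) = 18*(-⅙*(-4)*(1 - 4)) + 9 = 18*(-⅙*(-4)*(-3)) + 9 = 18*(-2) + 9 = -36 + 9 = -27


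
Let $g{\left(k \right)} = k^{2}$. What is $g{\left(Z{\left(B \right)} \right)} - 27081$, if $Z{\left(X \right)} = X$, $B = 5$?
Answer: $-27056$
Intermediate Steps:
$g{\left(Z{\left(B \right)} \right)} - 27081 = 5^{2} - 27081 = 25 - 27081 = -27056$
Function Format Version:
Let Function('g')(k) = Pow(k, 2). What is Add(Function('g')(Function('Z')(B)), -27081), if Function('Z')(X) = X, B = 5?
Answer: -27056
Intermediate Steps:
Add(Function('g')(Function('Z')(B)), -27081) = Add(Pow(5, 2), -27081) = Add(25, -27081) = -27056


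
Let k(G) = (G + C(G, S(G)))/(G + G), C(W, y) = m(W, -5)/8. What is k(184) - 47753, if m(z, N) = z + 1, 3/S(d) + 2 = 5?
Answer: -140583175/2944 ≈ -47752.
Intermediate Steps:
S(d) = 1 (S(d) = 3/(-2 + 5) = 3/3 = 3*(1/3) = 1)
m(z, N) = 1 + z
C(W, y) = 1/8 + W/8 (C(W, y) = (1 + W)/8 = (1 + W)*(1/8) = 1/8 + W/8)
k(G) = (1/8 + 9*G/8)/(2*G) (k(G) = (G + (1/8 + G/8))/(G + G) = (1/8 + 9*G/8)/((2*G)) = (1/8 + 9*G/8)*(1/(2*G)) = (1/8 + 9*G/8)/(2*G))
k(184) - 47753 = (1/16)*(1 + 9*184)/184 - 47753 = (1/16)*(1/184)*(1 + 1656) - 47753 = (1/16)*(1/184)*1657 - 47753 = 1657/2944 - 47753 = -140583175/2944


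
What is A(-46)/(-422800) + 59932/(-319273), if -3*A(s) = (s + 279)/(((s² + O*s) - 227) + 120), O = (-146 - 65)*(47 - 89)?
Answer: -30836067750869009/164271571702467600 ≈ -0.18771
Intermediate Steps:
O = 8862 (O = -211*(-42) = 8862)
A(s) = -(279 + s)/(3*(-107 + s² + 8862*s)) (A(s) = -(s + 279)/(3*(((s² + 8862*s) - 227) + 120)) = -(279 + s)/(3*((-227 + s² + 8862*s) + 120)) = -(279 + s)/(3*(-107 + s² + 8862*s)))
A(-46)/(-422800) + 59932/(-319273) = ((-279 - 1*(-46))/(3*(-107 + (-46)² + 8862*(-46))))/(-422800) + 59932/(-319273) = ((-279 + 46)/(3*(-107 + 2116 - 407652)))*(-1/422800) + 59932*(-1/319273) = ((⅓)*(-233)/(-405643))*(-1/422800) - 59932/319273 = ((⅓)*(-1/405643)*(-233))*(-1/422800) - 59932/319273 = (233/1216929)*(-1/422800) - 59932/319273 = -233/514517581200 - 59932/319273 = -30836067750869009/164271571702467600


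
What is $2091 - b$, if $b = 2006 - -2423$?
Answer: $-2338$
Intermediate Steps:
$b = 4429$ ($b = 2006 + 2423 = 4429$)
$2091 - b = 2091 - 4429 = -2338$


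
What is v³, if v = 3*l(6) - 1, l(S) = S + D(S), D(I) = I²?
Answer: 1953125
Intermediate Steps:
l(S) = S + S²
v = 125 (v = 3*(6*(1 + 6)) - 1 = 3*(6*7) - 1 = 3*42 - 1 = 126 - 1 = 125)
v³ = 125³ = 1953125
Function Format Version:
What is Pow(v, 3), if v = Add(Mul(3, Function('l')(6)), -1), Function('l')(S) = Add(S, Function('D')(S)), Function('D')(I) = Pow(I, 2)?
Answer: 1953125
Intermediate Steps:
Function('l')(S) = Add(S, Pow(S, 2))
v = 125 (v = Add(Mul(3, Mul(6, Add(1, 6))), -1) = Add(Mul(3, Mul(6, 7)), -1) = Add(Mul(3, 42), -1) = Add(126, -1) = 125)
Pow(v, 3) = Pow(125, 3) = 1953125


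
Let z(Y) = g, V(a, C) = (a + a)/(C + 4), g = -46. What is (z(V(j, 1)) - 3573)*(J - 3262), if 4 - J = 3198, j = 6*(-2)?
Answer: 23364264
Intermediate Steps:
j = -12
V(a, C) = 2*a/(4 + C) (V(a, C) = (2*a)/(4 + C) = 2*a/(4 + C))
z(Y) = -46
J = -3194 (J = 4 - 1*3198 = 4 - 3198 = -3194)
(z(V(j, 1)) - 3573)*(J - 3262) = (-46 - 3573)*(-3194 - 3262) = -3619*(-6456) = 23364264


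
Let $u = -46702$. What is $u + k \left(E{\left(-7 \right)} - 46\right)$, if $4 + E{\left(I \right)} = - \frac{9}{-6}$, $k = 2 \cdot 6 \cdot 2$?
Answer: $-47866$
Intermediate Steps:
$k = 24$ ($k = 12 \cdot 2 = 24$)
$E{\left(I \right)} = - \frac{5}{2}$ ($E{\left(I \right)} = -4 - \frac{9}{-6} = -4 - - \frac{3}{2} = -4 + \frac{3}{2} = - \frac{5}{2}$)
$u + k \left(E{\left(-7 \right)} - 46\right) = -46702 + 24 \left(- \frac{5}{2} - 46\right) = -46702 + 24 \left(- \frac{97}{2}\right) = -46702 - 1164 = -47866$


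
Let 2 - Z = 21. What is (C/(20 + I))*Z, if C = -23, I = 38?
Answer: 437/58 ≈ 7.5345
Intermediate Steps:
Z = -19 (Z = 2 - 1*21 = 2 - 21 = -19)
(C/(20 + I))*Z = (-23/(20 + 38))*(-19) = (-23/58)*(-19) = ((1/58)*(-23))*(-19) = -23/58*(-19) = 437/58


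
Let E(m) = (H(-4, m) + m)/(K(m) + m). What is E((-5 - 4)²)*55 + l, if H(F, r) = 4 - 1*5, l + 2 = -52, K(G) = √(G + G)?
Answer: 134/79 - 4400*√2/711 ≈ -7.0556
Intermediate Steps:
K(G) = √2*√G (K(G) = √(2*G) = √2*√G)
l = -54 (l = -2 - 52 = -54)
H(F, r) = -1 (H(F, r) = 4 - 5 = -1)
E(m) = (-1 + m)/(m + √2*√m) (E(m) = (-1 + m)/(√2*√m + m) = (-1 + m)/(m + √2*√m))
E((-5 - 4)²)*55 + l = ((-1 + (-5 - 4)²)/((-5 - 4)² + √2*√((-5 - 4)²)))*55 - 54 = ((-1 + (-9)²)/((-9)² + √2*√((-9)²)))*55 - 54 = ((-1 + 81)/(81 + √2*√81))*55 - 54 = (80/(81 + √2*9))*55 - 54 = (80/(81 + 9*√2))*55 - 54 = 4400/(81 + 9*√2) - 54 = -54 + 4400/(81 + 9*√2)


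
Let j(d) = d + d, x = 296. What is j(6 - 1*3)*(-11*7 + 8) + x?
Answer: -118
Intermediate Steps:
j(d) = 2*d
j(6 - 1*3)*(-11*7 + 8) + x = (2*(6 - 1*3))*(-11*7 + 8) + 296 = (2*(6 - 3))*(-77 + 8) + 296 = (2*3)*(-69) + 296 = 6*(-69) + 296 = -414 + 296 = -118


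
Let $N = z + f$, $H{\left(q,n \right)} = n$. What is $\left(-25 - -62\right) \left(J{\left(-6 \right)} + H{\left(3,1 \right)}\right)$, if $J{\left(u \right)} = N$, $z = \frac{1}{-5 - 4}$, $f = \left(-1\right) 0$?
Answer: $\frac{296}{9} \approx 32.889$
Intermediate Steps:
$f = 0$
$z = - \frac{1}{9}$ ($z = \frac{1}{-9} = - \frac{1}{9} \approx -0.11111$)
$N = - \frac{1}{9}$ ($N = - \frac{1}{9} + 0 = - \frac{1}{9} \approx -0.11111$)
$J{\left(u \right)} = - \frac{1}{9}$
$\left(-25 - -62\right) \left(J{\left(-6 \right)} + H{\left(3,1 \right)}\right) = \left(-25 - -62\right) \left(- \frac{1}{9} + 1\right) = \left(-25 + 62\right) \frac{8}{9} = 37 \cdot \frac{8}{9} = \frac{296}{9}$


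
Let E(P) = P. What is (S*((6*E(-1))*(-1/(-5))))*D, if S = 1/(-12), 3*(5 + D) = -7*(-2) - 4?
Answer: -⅙ ≈ -0.16667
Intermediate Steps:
D = -5/3 (D = -5 + (-7*(-2) - 4)/3 = -5 + (14 - 4)/3 = -5 + (⅓)*10 = -5 + 10/3 = -5/3 ≈ -1.6667)
S = -1/12 ≈ -0.083333
(S*((6*E(-1))*(-1/(-5))))*D = -6*(-1)*(-1/(-5))/12*(-5/3) = -(-1)*(-1*(-⅕))/2*(-5/3) = -(-1)/(2*5)*(-5/3) = -1/12*(-6/5)*(-5/3) = (⅒)*(-5/3) = -⅙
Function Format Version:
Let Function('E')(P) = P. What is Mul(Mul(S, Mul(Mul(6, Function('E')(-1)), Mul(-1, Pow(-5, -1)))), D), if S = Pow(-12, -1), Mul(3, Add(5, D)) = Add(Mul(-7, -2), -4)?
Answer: Rational(-1, 6) ≈ -0.16667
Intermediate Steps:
D = Rational(-5, 3) (D = Add(-5, Mul(Rational(1, 3), Add(Mul(-7, -2), -4))) = Add(-5, Mul(Rational(1, 3), Add(14, -4))) = Add(-5, Mul(Rational(1, 3), 10)) = Add(-5, Rational(10, 3)) = Rational(-5, 3) ≈ -1.6667)
S = Rational(-1, 12) ≈ -0.083333
Mul(Mul(S, Mul(Mul(6, Function('E')(-1)), Mul(-1, Pow(-5, -1)))), D) = Mul(Mul(Rational(-1, 12), Mul(Mul(6, -1), Mul(-1, Pow(-5, -1)))), Rational(-5, 3)) = Mul(Mul(Rational(-1, 12), Mul(-6, Mul(-1, Rational(-1, 5)))), Rational(-5, 3)) = Mul(Mul(Rational(-1, 12), Mul(-6, Rational(1, 5))), Rational(-5, 3)) = Mul(Mul(Rational(-1, 12), Rational(-6, 5)), Rational(-5, 3)) = Mul(Rational(1, 10), Rational(-5, 3)) = Rational(-1, 6)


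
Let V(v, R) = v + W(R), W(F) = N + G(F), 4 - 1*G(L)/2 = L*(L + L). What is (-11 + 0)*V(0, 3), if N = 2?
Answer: 286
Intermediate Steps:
G(L) = 8 - 4*L**2 (G(L) = 8 - 2*L*(L + L) = 8 - 2*L*2*L = 8 - 4*L**2)
W(F) = 10 - 4*F**2 (W(F) = 2 + (8 - 4*F**2) = 10 - 4*F**2)
V(v, R) = 10 + v - 4*R**2 (V(v, R) = v + (10 - 4*R**2) = 10 + v - 4*R**2)
(-11 + 0)*V(0, 3) = (-11 + 0)*(10 + 0 - 4*3**2) = -11*(10 + 0 - 4*9) = -11*(10 + 0 - 36) = -11*(-26) = 286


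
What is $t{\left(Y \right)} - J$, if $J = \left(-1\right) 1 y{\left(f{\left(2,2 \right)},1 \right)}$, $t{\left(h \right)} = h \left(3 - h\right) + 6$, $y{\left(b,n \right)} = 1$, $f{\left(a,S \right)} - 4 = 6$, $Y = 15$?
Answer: $-173$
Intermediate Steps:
$f{\left(a,S \right)} = 10$ ($f{\left(a,S \right)} = 4 + 6 = 10$)
$t{\left(h \right)} = 6 + h \left(3 - h\right)$
$J = -1$ ($J = \left(-1\right) 1 \cdot 1 = \left(-1\right) 1 = -1$)
$t{\left(Y \right)} - J = \left(6 - 15^{2} + 3 \cdot 15\right) - -1 = \left(6 - 225 + 45\right) + 1 = -174 + 1 = -173$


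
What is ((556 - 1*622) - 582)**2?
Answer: 419904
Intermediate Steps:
((556 - 1*622) - 582)**2 = ((556 - 622) - 582)**2 = (-66 - 582)**2 = (-648)**2 = 419904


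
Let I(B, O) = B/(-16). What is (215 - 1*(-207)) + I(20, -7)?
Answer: 1683/4 ≈ 420.75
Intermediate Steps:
I(B, O) = -B/16 (I(B, O) = B*(-1/16) = -B/16)
(215 - 1*(-207)) + I(20, -7) = (215 - 1*(-207)) - 1/16*20 = (215 + 207) - 5/4 = 422 - 5/4 = 1683/4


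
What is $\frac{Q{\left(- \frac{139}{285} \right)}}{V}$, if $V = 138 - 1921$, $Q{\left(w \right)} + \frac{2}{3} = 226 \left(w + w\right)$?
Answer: $\frac{21006}{169385} \approx 0.12401$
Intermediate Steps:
$Q{\left(w \right)} = - \frac{2}{3} + 452 w$ ($Q{\left(w \right)} = - \frac{2}{3} + 226 \left(w + w\right) = - \frac{2}{3} + 226 \cdot 2 w = - \frac{2}{3} + 452 w$)
$V = -1783$ ($V = 138 - 1921 = -1783$)
$\frac{Q{\left(- \frac{139}{285} \right)}}{V} = \frac{- \frac{2}{3} + 452 \left(- \frac{139}{285}\right)}{-1783} = \left(- \frac{2}{3} + 452 \left(\left(-139\right) \frac{1}{285}\right)\right) \left(- \frac{1}{1783}\right) = \left(- \frac{2}{3} + 452 \left(- \frac{139}{285}\right)\right) \left(- \frac{1}{1783}\right) = \left(- \frac{2}{3} - \frac{62828}{285}\right) \left(- \frac{1}{1783}\right) = \left(- \frac{21006}{95}\right) \left(- \frac{1}{1783}\right) = \frac{21006}{169385}$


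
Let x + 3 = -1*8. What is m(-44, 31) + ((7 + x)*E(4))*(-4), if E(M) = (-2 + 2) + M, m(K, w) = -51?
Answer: 13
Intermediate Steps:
x = -11 (x = -3 - 1*8 = -3 - 8 = -11)
E(M) = M (E(M) = 0 + M = M)
m(-44, 31) + ((7 + x)*E(4))*(-4) = -51 + ((7 - 11)*4)*(-4) = -51 - 4*4*(-4) = -51 - 16*(-4) = -51 + 64 = 13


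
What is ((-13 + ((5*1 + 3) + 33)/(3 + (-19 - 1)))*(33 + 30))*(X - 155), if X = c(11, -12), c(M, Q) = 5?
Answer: 2475900/17 ≈ 1.4564e+5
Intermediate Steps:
X = 5
((-13 + ((5*1 + 3) + 33)/(3 + (-19 - 1)))*(33 + 30))*(X - 155) = ((-13 + ((5*1 + 3) + 33)/(3 + (-19 - 1)))*(33 + 30))*(5 - 155) = ((-13 + ((5 + 3) + 33)/(3 - 20))*63)*(-150) = ((-13 + (8 + 33)/(-17))*63)*(-150) = ((-13 + 41*(-1/17))*63)*(-150) = ((-13 - 41/17)*63)*(-150) = -262/17*63*(-150) = -16506/17*(-150) = 2475900/17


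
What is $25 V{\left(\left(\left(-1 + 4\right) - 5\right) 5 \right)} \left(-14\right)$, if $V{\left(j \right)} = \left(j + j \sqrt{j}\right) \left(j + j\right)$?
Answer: $-70000 - 70000 i \sqrt{10} \approx -70000.0 - 2.2136 \cdot 10^{5} i$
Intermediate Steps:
$V{\left(j \right)} = 2 j \left(j + j^{\frac{3}{2}}\right)$ ($V{\left(j \right)} = \left(j + j^{\frac{3}{2}}\right) 2 j = 2 j \left(j + j^{\frac{3}{2}}\right)$)
$25 V{\left(\left(\left(-1 + 4\right) - 5\right) 5 \right)} \left(-14\right) = 25 \left(2 \left(\left(\left(-1 + 4\right) - 5\right) 5\right)^{2} + 2 \left(\left(\left(-1 + 4\right) - 5\right) 5\right)^{\frac{5}{2}}\right) \left(-14\right) = 25 \left(2 \left(\left(3 - 5\right) 5\right)^{2} + 2 \left(\left(3 - 5\right) 5\right)^{\frac{5}{2}}\right) \left(-14\right) = 25 \left(2 \left(\left(-2\right) 5\right)^{2} + 2 \left(\left(-2\right) 5\right)^{\frac{5}{2}}\right) \left(-14\right) = 25 \left(2 \left(-10\right)^{2} + 2 \left(-10\right)^{\frac{5}{2}}\right) \left(-14\right) = 25 \left(2 \cdot 100 + 2 \cdot 100 i \sqrt{10}\right) \left(-14\right) = 25 \left(200 + 200 i \sqrt{10}\right) \left(-14\right) = \left(5000 + 5000 i \sqrt{10}\right) \left(-14\right) = -70000 - 70000 i \sqrt{10}$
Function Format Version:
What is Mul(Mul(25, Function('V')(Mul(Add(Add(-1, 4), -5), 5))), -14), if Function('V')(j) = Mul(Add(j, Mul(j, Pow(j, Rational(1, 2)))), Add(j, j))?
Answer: Add(-70000, Mul(-70000, I, Pow(10, Rational(1, 2)))) ≈ Add(-70000., Mul(-2.2136e+5, I))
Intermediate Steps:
Function('V')(j) = Mul(2, j, Add(j, Pow(j, Rational(3, 2)))) (Function('V')(j) = Mul(Add(j, Pow(j, Rational(3, 2))), Mul(2, j)) = Mul(2, j, Add(j, Pow(j, Rational(3, 2)))))
Mul(Mul(25, Function('V')(Mul(Add(Add(-1, 4), -5), 5))), -14) = Mul(Mul(25, Add(Mul(2, Pow(Mul(Add(Add(-1, 4), -5), 5), 2)), Mul(2, Pow(Mul(Add(Add(-1, 4), -5), 5), Rational(5, 2))))), -14) = Mul(Mul(25, Add(Mul(2, Pow(Mul(Add(3, -5), 5), 2)), Mul(2, Pow(Mul(Add(3, -5), 5), Rational(5, 2))))), -14) = Mul(Mul(25, Add(Mul(2, Pow(Mul(-2, 5), 2)), Mul(2, Pow(Mul(-2, 5), Rational(5, 2))))), -14) = Mul(Mul(25, Add(Mul(2, Pow(-10, 2)), Mul(2, Pow(-10, Rational(5, 2))))), -14) = Mul(Mul(25, Add(Mul(2, 100), Mul(2, Mul(100, I, Pow(10, Rational(1, 2)))))), -14) = Mul(Mul(25, Add(200, Mul(200, I, Pow(10, Rational(1, 2))))), -14) = Mul(Add(5000, Mul(5000, I, Pow(10, Rational(1, 2)))), -14) = Add(-70000, Mul(-70000, I, Pow(10, Rational(1, 2))))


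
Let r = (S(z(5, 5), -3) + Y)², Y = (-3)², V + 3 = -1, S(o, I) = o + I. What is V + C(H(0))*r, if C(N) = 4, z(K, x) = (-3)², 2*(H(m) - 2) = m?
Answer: 896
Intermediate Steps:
H(m) = 2 + m/2
z(K, x) = 9
S(o, I) = I + o
V = -4 (V = -3 - 1 = -4)
Y = 9
r = 225 (r = ((-3 + 9) + 9)² = (6 + 9)² = 15² = 225)
V + C(H(0))*r = -4 + 4*225 = -4 + 900 = 896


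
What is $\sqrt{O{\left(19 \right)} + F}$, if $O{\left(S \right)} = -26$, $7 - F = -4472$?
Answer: $\sqrt{4453} \approx 66.731$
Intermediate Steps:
$F = 4479$ ($F = 7 - -4472 = 7 + 4472 = 4479$)
$\sqrt{O{\left(19 \right)} + F} = \sqrt{-26 + 4479} = \sqrt{4453}$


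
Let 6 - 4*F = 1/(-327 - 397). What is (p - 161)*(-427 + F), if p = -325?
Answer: 299436021/1448 ≈ 2.0679e+5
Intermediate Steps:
F = 4345/2896 (F = 3/2 - 1/(4*(-327 - 397)) = 3/2 - 1/4/(-724) = 3/2 - 1/4*(-1/724) = 3/2 + 1/2896 = 4345/2896 ≈ 1.5003)
(p - 161)*(-427 + F) = (-325 - 161)*(-427 + 4345/2896) = -486*(-1232247/2896) = 299436021/1448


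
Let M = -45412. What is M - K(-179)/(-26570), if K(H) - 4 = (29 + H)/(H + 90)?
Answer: -53693559127/1182365 ≈ -45412.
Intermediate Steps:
K(H) = 4 + (29 + H)/(90 + H) (K(H) = 4 + (29 + H)/(H + 90) = 4 + (29 + H)/(90 + H))
M - K(-179)/(-26570) = -45412 - (389 + 5*(-179))/(90 - 179)/(-26570) = -45412 - (389 - 895)/(-89)*(-1)/26570 = -45412 - (-1/89*(-506))*(-1)/26570 = -45412 - 506*(-1)/(89*26570) = -45412 - 1*(-253/1182365) = -45412 + 253/1182365 = -53693559127/1182365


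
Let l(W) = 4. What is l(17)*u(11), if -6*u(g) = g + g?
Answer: -44/3 ≈ -14.667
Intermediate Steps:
u(g) = -g/3 (u(g) = -(g + g)/6 = -g/3)
l(17)*u(11) = 4*(-1/3*11) = 4*(-11/3) = -44/3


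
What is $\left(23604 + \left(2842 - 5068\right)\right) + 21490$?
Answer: $42868$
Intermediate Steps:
$\left(23604 + \left(2842 - 5068\right)\right) + 21490 = \left(23604 - 2226\right) + 21490 = 21378 + 21490 = 42868$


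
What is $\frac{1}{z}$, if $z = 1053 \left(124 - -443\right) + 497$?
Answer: $\frac{1}{597548} \approx 1.6735 \cdot 10^{-6}$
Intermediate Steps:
$z = 597548$ ($z = 1053 \left(124 + 443\right) + 497 = 1053 \cdot 567 + 497 = 597051 + 497 = 597548$)
$\frac{1}{z} = \frac{1}{597548}$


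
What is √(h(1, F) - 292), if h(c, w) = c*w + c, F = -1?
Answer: 2*I*√73 ≈ 17.088*I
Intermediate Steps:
h(c, w) = c + c*w
√(h(1, F) - 292) = √(1*(1 - 1) - 292) = √(1*0 - 292) = √(0 - 292) = √(-292) = 2*I*√73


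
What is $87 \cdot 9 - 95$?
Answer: $688$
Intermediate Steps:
$87 \cdot 9 - 95 = 783 - 95 = 688$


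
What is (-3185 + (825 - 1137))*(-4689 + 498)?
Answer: 14655927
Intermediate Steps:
(-3185 + (825 - 1137))*(-4689 + 498) = (-3185 - 312)*(-4191) = -3497*(-4191) = 14655927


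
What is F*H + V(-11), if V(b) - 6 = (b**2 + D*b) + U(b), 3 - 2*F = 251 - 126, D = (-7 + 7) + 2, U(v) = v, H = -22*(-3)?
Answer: -3932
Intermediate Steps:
H = 66
D = 2 (D = 0 + 2 = 2)
F = -61 (F = 3/2 - (251 - 126)/2 = 3/2 - 1/2*125 = 3/2 - 125/2 = -61)
V(b) = 6 + b**2 + 3*b (V(b) = 6 + ((b**2 + 2*b) + b) = 6 + (b**2 + 3*b) = 6 + b**2 + 3*b)
F*H + V(-11) = -61*66 + (6 + (-11)**2 + 3*(-11)) = -4026 + (6 + 121 - 33) = -4026 + 94 = -3932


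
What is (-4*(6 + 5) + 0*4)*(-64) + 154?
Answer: 2970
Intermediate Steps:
(-4*(6 + 5) + 0*4)*(-64) + 154 = (-4*11 + 0)*(-64) + 154 = (-44 + 0)*(-64) + 154 = -44*(-64) + 154 = 2816 + 154 = 2970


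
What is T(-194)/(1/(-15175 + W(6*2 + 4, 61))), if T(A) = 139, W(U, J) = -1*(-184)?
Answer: -2083749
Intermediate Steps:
W(U, J) = 184
T(-194)/(1/(-15175 + W(6*2 + 4, 61))) = 139/(1/(-15175 + 184)) = 139/(1/(-14991)) = 139/(-1/14991) = 139*(-14991) = -2083749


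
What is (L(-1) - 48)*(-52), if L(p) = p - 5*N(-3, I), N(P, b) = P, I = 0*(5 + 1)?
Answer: 1768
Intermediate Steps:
I = 0 (I = 0*6 = 0)
L(p) = 15 + p (L(p) = p - 5*(-3) = p + 15 = 15 + p)
(L(-1) - 48)*(-52) = ((15 - 1) - 48)*(-52) = (14 - 48)*(-52) = -34*(-52) = 1768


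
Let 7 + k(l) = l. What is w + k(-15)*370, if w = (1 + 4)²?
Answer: -8115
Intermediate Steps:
w = 25 (w = 5² = 25)
k(l) = -7 + l
w + k(-15)*370 = 25 + (-7 - 15)*370 = 25 - 22*370 = 25 - 8140 = -8115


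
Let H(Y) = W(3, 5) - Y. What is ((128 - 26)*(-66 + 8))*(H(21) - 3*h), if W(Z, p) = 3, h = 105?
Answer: 1970028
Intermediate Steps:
H(Y) = 3 - Y
((128 - 26)*(-66 + 8))*(H(21) - 3*h) = ((128 - 26)*(-66 + 8))*((3 - 1*21) - 3*105) = (102*(-58))*((3 - 21) - 315) = -5916*(-18 - 315) = -5916*(-333) = 1970028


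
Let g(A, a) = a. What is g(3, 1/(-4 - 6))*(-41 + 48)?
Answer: -7/10 ≈ -0.70000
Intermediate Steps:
g(3, 1/(-4 - 6))*(-41 + 48) = (-41 + 48)/(-4 - 6) = 7/(-10) = -1/10*7 = -7/10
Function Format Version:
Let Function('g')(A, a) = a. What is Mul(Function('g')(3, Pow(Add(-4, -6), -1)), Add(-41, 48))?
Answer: Rational(-7, 10) ≈ -0.70000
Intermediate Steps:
Mul(Function('g')(3, Pow(Add(-4, -6), -1)), Add(-41, 48)) = Mul(Pow(Add(-4, -6), -1), Add(-41, 48)) = Mul(Pow(-10, -1), 7) = Mul(Rational(-1, 10), 7) = Rational(-7, 10)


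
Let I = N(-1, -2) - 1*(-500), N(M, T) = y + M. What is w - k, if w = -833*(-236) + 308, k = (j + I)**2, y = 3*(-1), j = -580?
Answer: 189840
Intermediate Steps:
y = -3
N(M, T) = -3 + M
I = 496 (I = (-3 - 1) - 1*(-500) = -4 + 500 = 496)
k = 7056 (k = (-580 + 496)**2 = (-84)**2 = 7056)
w = 196896 (w = 196588 + 308 = 196896)
w - k = 196896 - 1*7056 = 196896 - 7056 = 189840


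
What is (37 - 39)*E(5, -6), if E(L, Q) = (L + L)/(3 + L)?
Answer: -5/2 ≈ -2.5000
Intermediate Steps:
E(L, Q) = 2*L/(3 + L) (E(L, Q) = (2*L)/(3 + L) = 2*L/(3 + L))
(37 - 39)*E(5, -6) = (37 - 39)*(2*5/(3 + 5)) = -4*5/8 = -2*5/4 = -5/2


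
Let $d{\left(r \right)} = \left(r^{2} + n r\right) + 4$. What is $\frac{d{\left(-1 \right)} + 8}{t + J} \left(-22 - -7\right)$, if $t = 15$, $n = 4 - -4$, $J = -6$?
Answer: $- \frac{25}{3} \approx -8.3333$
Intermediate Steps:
$n = 8$ ($n = 4 + 4 = 8$)
$d{\left(r \right)} = 4 + r^{2} + 8 r$ ($d{\left(r \right)} = \left(r^{2} + 8 r\right) + 4 = 4 + r^{2} + 8 r$)
$\frac{d{\left(-1 \right)} + 8}{t + J} \left(-22 - -7\right) = \frac{\left(4 + \left(-1\right)^{2} + 8 \left(-1\right)\right) + 8}{15 - 6} \left(-22 - -7\right) = \frac{\left(4 + 1 - 8\right) + 8}{9} \left(-22 + \left(-13 + 20\right)\right) = \left(-3 + 8\right) \frac{1}{9} \left(-22 + 7\right) = 5 \cdot \frac{1}{9} \left(-15\right) = \frac{5}{9} \left(-15\right) = - \frac{25}{3}$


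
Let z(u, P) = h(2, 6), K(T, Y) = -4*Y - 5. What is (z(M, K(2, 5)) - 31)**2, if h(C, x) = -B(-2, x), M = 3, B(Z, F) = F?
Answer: 1369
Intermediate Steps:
K(T, Y) = -5 - 4*Y
h(C, x) = -x
z(u, P) = -6 (z(u, P) = -1*6 = -6)
(z(M, K(2, 5)) - 31)**2 = (-6 - 31)**2 = (-37)**2 = 1369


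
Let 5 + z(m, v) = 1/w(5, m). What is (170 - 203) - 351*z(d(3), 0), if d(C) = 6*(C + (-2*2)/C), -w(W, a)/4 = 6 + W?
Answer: 76119/44 ≈ 1730.0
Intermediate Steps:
w(W, a) = -24 - 4*W (w(W, a) = -4*(6 + W) = -24 - 4*W)
d(C) = -24/C + 6*C (d(C) = 6*(C - 4/C) = -24/C + 6*C)
z(m, v) = -221/44 (z(m, v) = -5 + 1/(-24 - 4*5) = -5 + 1/(-24 - 20) = -5 + 1/(-44) = -5 - 1/44 = -221/44)
(170 - 203) - 351*z(d(3), 0) = (170 - 203) - 351*(-221/44) = -33 + 77571/44 = 76119/44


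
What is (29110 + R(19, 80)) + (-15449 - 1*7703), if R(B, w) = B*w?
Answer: 7478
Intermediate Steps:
(29110 + R(19, 80)) + (-15449 - 1*7703) = (29110 + 19*80) + (-15449 - 1*7703) = (29110 + 1520) + (-15449 - 7703) = 30630 - 23152 = 7478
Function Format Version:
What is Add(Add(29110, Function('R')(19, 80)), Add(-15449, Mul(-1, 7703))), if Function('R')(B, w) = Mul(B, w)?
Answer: 7478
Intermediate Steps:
Add(Add(29110, Function('R')(19, 80)), Add(-15449, Mul(-1, 7703))) = Add(Add(29110, Mul(19, 80)), Add(-15449, Mul(-1, 7703))) = Add(Add(29110, 1520), Add(-15449, -7703)) = Add(30630, -23152) = 7478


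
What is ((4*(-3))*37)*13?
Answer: -5772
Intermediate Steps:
((4*(-3))*37)*13 = -12*37*13 = -444*13 = -5772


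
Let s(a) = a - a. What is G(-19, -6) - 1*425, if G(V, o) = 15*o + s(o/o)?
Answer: -515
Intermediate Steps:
s(a) = 0
G(V, o) = 15*o (G(V, o) = 15*o + 0 = 15*o)
G(-19, -6) - 1*425 = 15*(-6) - 1*425 = -90 - 425 = -515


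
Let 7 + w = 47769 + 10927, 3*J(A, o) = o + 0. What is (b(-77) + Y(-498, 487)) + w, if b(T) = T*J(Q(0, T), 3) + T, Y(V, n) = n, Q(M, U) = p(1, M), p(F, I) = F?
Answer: 59022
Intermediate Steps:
Q(M, U) = 1
J(A, o) = o/3 (J(A, o) = (o + 0)/3 = o/3)
b(T) = 2*T (b(T) = T*((⅓)*3) + T = T*1 + T = T + T = 2*T)
w = 58689 (w = -7 + (47769 + 10927) = -7 + 58696 = 58689)
(b(-77) + Y(-498, 487)) + w = (2*(-77) + 487) + 58689 = (-154 + 487) + 58689 = 333 + 58689 = 59022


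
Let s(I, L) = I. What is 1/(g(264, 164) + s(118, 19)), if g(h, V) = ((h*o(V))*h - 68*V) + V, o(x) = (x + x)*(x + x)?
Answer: 1/7498163594 ≈ 1.3337e-10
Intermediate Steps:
o(x) = 4*x² (o(x) = (2*x)*(2*x) = 4*x²)
g(h, V) = -67*V + 4*V²*h² (g(h, V) = ((h*(4*V²))*h - 68*V) + V = ((4*h*V²)*h - 68*V) + V = (4*V²*h² - 68*V) + V = (-68*V + 4*V²*h²) + V = -67*V + 4*V²*h²)
1/(g(264, 164) + s(118, 19)) = 1/(164*(-67 + 4*164*264²) + 118) = 1/(164*(-67 + 4*164*69696) + 118) = 1/(164*(-67 + 45720576) + 118) = 1/(164*45720509 + 118) = 1/(7498163476 + 118) = 1/7498163594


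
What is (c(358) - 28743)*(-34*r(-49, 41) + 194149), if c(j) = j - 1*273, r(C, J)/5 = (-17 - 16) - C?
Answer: -5485972282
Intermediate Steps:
r(C, J) = -165 - 5*C (r(C, J) = 5*((-17 - 16) - C) = 5*(-33 - C) = -165 - 5*C)
c(j) = -273 + j (c(j) = j - 273 = -273 + j)
(c(358) - 28743)*(-34*r(-49, 41) + 194149) = ((-273 + 358) - 28743)*(-34*(-165 - 5*(-49)) + 194149) = (85 - 28743)*(-34*(-165 + 245) + 194149) = -28658*(-34*80 + 194149) = -28658*(-2720 + 194149) = -28658*191429 = -5485972282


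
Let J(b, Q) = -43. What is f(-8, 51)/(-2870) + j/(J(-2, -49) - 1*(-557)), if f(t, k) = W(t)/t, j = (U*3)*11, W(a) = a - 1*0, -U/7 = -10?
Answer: 3314593/737590 ≈ 4.4938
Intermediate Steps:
U = 70 (U = -7*(-10) = 70)
W(a) = a (W(a) = a + 0 = a)
j = 2310 (j = (70*3)*11 = 210*11 = 2310)
f(t, k) = 1 (f(t, k) = t/t = 1)
f(-8, 51)/(-2870) + j/(J(-2, -49) - 1*(-557)) = 1/(-2870) + 2310/(-43 - 1*(-557)) = 1*(-1/2870) + 2310/(-43 + 557) = -1/2870 + 2310/514 = -1/2870 + 2310*(1/514) = -1/2870 + 1155/257 = 3314593/737590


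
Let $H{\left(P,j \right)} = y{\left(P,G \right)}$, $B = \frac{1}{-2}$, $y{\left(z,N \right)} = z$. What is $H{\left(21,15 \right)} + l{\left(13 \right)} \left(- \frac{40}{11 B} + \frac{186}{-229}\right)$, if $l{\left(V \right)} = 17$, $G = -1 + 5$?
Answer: $\frac{329557}{2519} \approx 130.83$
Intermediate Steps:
$G = 4$
$B = - \frac{1}{2} \approx -0.5$
$H{\left(P,j \right)} = P$
$H{\left(21,15 \right)} + l{\left(13 \right)} \left(- \frac{40}{11 B} + \frac{186}{-229}\right) = 21 + 17 \left(- \frac{40}{11 \left(- \frac{1}{2}\right)} + \frac{186}{-229}\right) = 21 + 17 \left(- \frac{40}{- \frac{11}{2}} + 186 \left(- \frac{1}{229}\right)\right) = 21 + 17 \left(\left(-40\right) \left(- \frac{2}{11}\right) - \frac{186}{229}\right) = 21 + 17 \left(\frac{80}{11} - \frac{186}{229}\right) = 21 + 17 \cdot \frac{16274}{2519} = 21 + \frac{276658}{2519} = \frac{329557}{2519}$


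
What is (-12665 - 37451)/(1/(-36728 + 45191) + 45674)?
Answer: -424131708/386539063 ≈ -1.0973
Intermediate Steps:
(-12665 - 37451)/(1/(-36728 + 45191) + 45674) = -50116/(1/8463 + 45674) = -50116/386539063/8463 = -50116*8463/386539063 = -424131708/386539063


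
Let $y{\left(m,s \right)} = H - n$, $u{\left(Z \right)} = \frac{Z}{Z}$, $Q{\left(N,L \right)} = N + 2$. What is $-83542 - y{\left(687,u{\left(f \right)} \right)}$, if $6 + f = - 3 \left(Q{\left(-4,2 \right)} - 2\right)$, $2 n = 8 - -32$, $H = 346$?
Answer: $-83868$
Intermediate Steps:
$Q{\left(N,L \right)} = 2 + N$
$n = 20$ ($n = \frac{8 - -32}{2} = \frac{8 + 32}{2} = \frac{1}{2} \cdot 40 = 20$)
$f = 6$ ($f = -6 - 3 \left(\left(2 - 4\right) - 2\right) = -6 - 3 \left(-2 - 2\right) = -6 - -12 = -6 + 12 = 6$)
$u{\left(Z \right)} = 1$
$y{\left(m,s \right)} = 326$ ($y{\left(m,s \right)} = 346 - 20 = 326$)
$-83542 - y{\left(687,u{\left(f \right)} \right)} = -83542 - 326 = -83868$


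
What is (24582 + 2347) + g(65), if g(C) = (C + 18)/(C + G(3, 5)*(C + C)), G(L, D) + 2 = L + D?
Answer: 22755088/845 ≈ 26929.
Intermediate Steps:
G(L, D) = -2 + D + L (G(L, D) = -2 + (L + D) = -2 + (D + L) = -2 + D + L)
g(C) = (18 + C)/(13*C) (g(C) = (C + 18)/(C + (-2 + 5 + 3)*(C + C)) = (18 + C)/(C + 6*(2*C)) = (18 + C)/(C + 12*C) = (18 + C)/((13*C)) = (18 + C)*(1/(13*C)) = (18 + C)/(13*C))
(24582 + 2347) + g(65) = (24582 + 2347) + (1/13)*(18 + 65)/65 = 26929 + (1/13)*(1/65)*83 = 26929 + 83/845 = 22755088/845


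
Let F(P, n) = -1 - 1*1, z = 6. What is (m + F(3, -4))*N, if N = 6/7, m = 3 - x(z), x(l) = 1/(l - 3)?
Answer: 4/7 ≈ 0.57143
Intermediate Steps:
F(P, n) = -2 (F(P, n) = -1 - 1 = -2)
x(l) = 1/(-3 + l)
m = 8/3 (m = 3 - 1/(-3 + 6) = 3 - 1/3 = 3 - 1*⅓ = 3 - ⅓ = 8/3 ≈ 2.6667)
N = 6/7 (N = 6*(⅐) = 6/7 ≈ 0.85714)
(m + F(3, -4))*N = (8/3 - 2)*(6/7) = (⅔)*(6/7) = 4/7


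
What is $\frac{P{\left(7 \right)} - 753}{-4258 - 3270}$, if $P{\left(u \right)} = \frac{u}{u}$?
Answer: $\frac{94}{941} \approx 0.099894$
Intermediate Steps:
$P{\left(u \right)} = 1$
$\frac{P{\left(7 \right)} - 753}{-4258 - 3270} = \frac{1 - 753}{-4258 - 3270} = \frac{1 + \left(-1023 + 270\right)}{-7528} = \left(1 - 753\right) \left(- \frac{1}{7528}\right) = \left(-752\right) \left(- \frac{1}{7528}\right) = \frac{94}{941}$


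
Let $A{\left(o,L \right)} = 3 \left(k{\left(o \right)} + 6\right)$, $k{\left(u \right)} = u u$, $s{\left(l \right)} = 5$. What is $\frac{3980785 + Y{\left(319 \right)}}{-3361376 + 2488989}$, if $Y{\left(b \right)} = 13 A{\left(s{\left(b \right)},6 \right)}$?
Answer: $- \frac{3981994}{872387} \approx -4.5645$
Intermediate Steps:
$k{\left(u \right)} = u^{2}$
$A{\left(o,L \right)} = 18 + 3 o^{2}$ ($A{\left(o,L \right)} = 3 \left(o^{2} + 6\right) = 3 \left(6 + o^{2}\right) = 18 + 3 o^{2}$)
$Y{\left(b \right)} = 1209$ ($Y{\left(b \right)} = 13 \left(18 + 3 \cdot 5^{2}\right) = 13 \left(18 + 3 \cdot 25\right) = 13 \left(18 + 75\right) = 13 \cdot 93 = 1209$)
$\frac{3980785 + Y{\left(319 \right)}}{-3361376 + 2488989} = \frac{3980785 + 1209}{-3361376 + 2488989} = \frac{3981994}{-872387} = 3981994 \left(- \frac{1}{872387}\right) = - \frac{3981994}{872387}$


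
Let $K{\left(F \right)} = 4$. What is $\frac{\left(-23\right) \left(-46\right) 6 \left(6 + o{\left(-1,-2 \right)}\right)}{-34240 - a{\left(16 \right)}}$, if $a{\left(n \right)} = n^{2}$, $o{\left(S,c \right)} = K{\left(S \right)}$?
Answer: $- \frac{7935}{4312} \approx -1.8402$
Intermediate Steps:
$o{\left(S,c \right)} = 4$
$\frac{\left(-23\right) \left(-46\right) 6 \left(6 + o{\left(-1,-2 \right)}\right)}{-34240 - a{\left(16 \right)}} = \frac{\left(-23\right) \left(-46\right) 6 \left(6 + 4\right)}{-34240 - 16^{2}} = \frac{1058 \cdot 6 \cdot 10}{-34240 - 256} = \frac{1058 \cdot 60}{-34240 - 256} = \frac{63480}{-34496} = 63480 \left(- \frac{1}{34496}\right) = - \frac{7935}{4312}$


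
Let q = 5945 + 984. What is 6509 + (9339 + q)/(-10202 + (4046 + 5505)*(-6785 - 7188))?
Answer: 868732293157/133466325 ≈ 6509.0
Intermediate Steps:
q = 6929
6509 + (9339 + q)/(-10202 + (4046 + 5505)*(-6785 - 7188)) = 6509 + (9339 + 6929)/(-10202 + (4046 + 5505)*(-6785 - 7188)) = 6509 + 16268/(-10202 + 9551*(-13973)) = 6509 + 16268/(-10202 - 133456123) = 6509 + 16268/(-133466325) = 6509 + 16268*(-1/133466325) = 6509 - 16268/133466325 = 868732293157/133466325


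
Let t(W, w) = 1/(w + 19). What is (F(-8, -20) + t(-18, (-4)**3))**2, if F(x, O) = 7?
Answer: 98596/2025 ≈ 48.689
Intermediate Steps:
t(W, w) = 1/(19 + w)
(F(-8, -20) + t(-18, (-4)**3))**2 = (7 + 1/(19 + (-4)**3))**2 = (7 + 1/(19 - 64))**2 = (7 + 1/(-45))**2 = (7 - 1/45)**2 = (314/45)**2 = 98596/2025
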